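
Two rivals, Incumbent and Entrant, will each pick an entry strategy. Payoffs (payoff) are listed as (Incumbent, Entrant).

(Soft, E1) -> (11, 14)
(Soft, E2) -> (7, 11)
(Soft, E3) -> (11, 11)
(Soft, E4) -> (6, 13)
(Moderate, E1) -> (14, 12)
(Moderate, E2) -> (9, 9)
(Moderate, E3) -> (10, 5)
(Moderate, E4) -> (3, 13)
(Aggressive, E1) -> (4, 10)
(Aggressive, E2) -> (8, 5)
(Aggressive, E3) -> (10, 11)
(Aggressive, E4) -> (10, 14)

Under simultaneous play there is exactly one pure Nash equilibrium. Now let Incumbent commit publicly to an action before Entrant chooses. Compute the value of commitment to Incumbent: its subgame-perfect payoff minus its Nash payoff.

1

Work backward from Entrant's decision.
- Soft: Entrant compares 14, 11, 11, 13 and picks E1; Incumbent would get 11.
- Moderate: Entrant compares 12, 9, 5, 13 and picks E4; Incumbent would get 3.
- Aggressive: Entrant compares 10, 5, 11, 14 and picks E4; Incumbent would get 10.
Maximizing over 11, 3, 10, Incumbent chooses Soft. Subgame-perfect outcome: (Soft, E1) with payoffs (11, 14).
Under simultaneous play:
Incumbent's best replies: E1→Moderate; E2→Moderate; E3→Soft; E4→Aggressive.
Entrant's best replies: Soft→E1; Moderate→E4; Aggressive→E4.
The unique mutual best reply is (Aggressive, E4), giving (10, 14).
Incumbent's commitment gain: 11 − 10 = 1.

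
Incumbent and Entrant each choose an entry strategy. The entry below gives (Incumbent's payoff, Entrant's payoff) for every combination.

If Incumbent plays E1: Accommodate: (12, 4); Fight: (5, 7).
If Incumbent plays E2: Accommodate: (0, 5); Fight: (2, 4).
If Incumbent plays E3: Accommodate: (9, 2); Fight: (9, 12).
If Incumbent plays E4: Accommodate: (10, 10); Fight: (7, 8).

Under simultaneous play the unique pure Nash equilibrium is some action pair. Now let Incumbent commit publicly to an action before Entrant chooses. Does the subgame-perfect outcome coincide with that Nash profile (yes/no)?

no

Solve by backward induction (Incumbent leads).
- E1: Entrant compares 4, 7 and picks Fight; Incumbent would get 5.
- E2: Entrant compares 5, 4 and picks Accommodate; Incumbent would get 0.
- E3: Entrant compares 2, 12 and picks Fight; Incumbent would get 9.
- E4: Entrant compares 10, 8 and picks Accommodate; Incumbent would get 10.
Among 5, 0, 9, 10, the best is 10 at E4. Subgame-perfect outcome: (E4, Accommodate) with payoffs (10, 10).
Now find the simultaneous Nash equilibrium.
Incumbent's best replies: Accommodate→E1; Fight→E3.
Entrant's best replies: E1→Fight; E2→Accommodate; E3→Fight; E4→Accommodate.
The unique mutual best reply is (E3, Fight), giving (9, 12).
Sequential outcome (E4, Accommodate) differs from the Nash profile (E3, Fight).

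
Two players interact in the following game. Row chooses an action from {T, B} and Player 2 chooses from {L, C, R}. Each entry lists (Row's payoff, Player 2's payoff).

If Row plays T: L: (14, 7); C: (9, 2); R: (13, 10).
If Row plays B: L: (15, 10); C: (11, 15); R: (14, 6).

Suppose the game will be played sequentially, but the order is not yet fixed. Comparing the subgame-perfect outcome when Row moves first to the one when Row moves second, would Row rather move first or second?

If Row leads: Player 2's best replies are T→R, B→C; Row's induced payoffs 13, 11; outcome (T, R), payoffs (13, 10).
If Player 2 leads: Row's best replies are L→B, C→B, R→B; Player 2's induced payoffs 10, 15, 6; outcome (B, C), payoffs (11, 15).
Row gets 13 moving first and 11 moving second, so Row prefers to move first.

first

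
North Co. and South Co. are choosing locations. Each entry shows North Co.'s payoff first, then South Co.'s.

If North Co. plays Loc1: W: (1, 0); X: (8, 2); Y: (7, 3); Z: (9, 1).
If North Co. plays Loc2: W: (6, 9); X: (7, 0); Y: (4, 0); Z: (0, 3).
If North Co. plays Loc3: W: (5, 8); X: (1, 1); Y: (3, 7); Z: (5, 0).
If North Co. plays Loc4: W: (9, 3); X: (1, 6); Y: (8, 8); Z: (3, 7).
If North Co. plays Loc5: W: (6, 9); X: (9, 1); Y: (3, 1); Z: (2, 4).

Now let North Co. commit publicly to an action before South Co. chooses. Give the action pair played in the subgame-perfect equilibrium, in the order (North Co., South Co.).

(Loc4, Y)

Backward induction with North Co. moving first.
- Loc1: South Co. compares 0, 2, 3, 1 and picks Y; North Co. would get 7.
- Loc2: South Co. compares 9, 0, 0, 3 and picks W; North Co. would get 6.
- Loc3: South Co. compares 8, 1, 7, 0 and picks W; North Co. would get 5.
- Loc4: South Co. compares 3, 6, 8, 7 and picks Y; North Co. would get 8.
- Loc5: South Co. compares 9, 1, 1, 4 and picks W; North Co. would get 6.
North Co.'s induced payoffs are 7, 6, 5, 8, 6, so North Co. commits to Loc4. Subgame-perfect outcome: (Loc4, Y) with payoffs (8, 8).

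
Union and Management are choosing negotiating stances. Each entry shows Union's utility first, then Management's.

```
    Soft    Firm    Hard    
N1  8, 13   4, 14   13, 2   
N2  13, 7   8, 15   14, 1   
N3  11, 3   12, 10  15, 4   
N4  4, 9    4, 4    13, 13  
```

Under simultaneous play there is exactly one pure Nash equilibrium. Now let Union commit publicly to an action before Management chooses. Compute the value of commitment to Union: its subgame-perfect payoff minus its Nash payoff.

Work backward from Management's decision.
- N1 → Management plays Firm (best of 13, 14, 2); Union gets 4.
- N2 → Management plays Firm (best of 7, 15, 1); Union gets 8.
- N3 → Management plays Firm (best of 3, 10, 4); Union gets 12.
- N4 → Management plays Hard (best of 9, 4, 13); Union gets 13.
Maximizing over 4, 8, 12, 13, Union chooses N4. Subgame-perfect outcome: (N4, Hard) with payoffs (13, 13).
For the simultaneous game, intersect best replies.
Union's best replies: Soft→N2; Firm→N3; Hard→N3.
Management's best replies: N1→Firm; N2→Firm; N3→Firm; N4→Hard.
Only (N3, Firm) has each player best-responding; Nash payoffs (12, 10).
Union's commitment gain: 13 − 12 = 1.

1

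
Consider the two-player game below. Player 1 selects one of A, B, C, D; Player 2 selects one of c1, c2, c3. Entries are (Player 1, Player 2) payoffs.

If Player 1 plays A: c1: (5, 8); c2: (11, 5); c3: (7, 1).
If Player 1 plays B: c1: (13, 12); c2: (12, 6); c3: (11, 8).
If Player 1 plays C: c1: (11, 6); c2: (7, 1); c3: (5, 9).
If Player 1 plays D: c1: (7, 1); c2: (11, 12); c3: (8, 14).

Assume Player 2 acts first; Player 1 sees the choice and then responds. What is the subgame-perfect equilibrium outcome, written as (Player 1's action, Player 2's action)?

(B, c1)

Backward induction with Player 2 moving first.
- c1 → Player 1 plays B (best of 5, 13, 11, 7); Player 2 gets 12.
- c2 → Player 1 plays B (best of 11, 12, 7, 11); Player 2 gets 6.
- c3 → Player 1 plays B (best of 7, 11, 5, 8); Player 2 gets 8.
Maximizing over 12, 6, 8, Player 2 chooses c1. Subgame-perfect outcome: (B, c1) with payoffs (13, 12).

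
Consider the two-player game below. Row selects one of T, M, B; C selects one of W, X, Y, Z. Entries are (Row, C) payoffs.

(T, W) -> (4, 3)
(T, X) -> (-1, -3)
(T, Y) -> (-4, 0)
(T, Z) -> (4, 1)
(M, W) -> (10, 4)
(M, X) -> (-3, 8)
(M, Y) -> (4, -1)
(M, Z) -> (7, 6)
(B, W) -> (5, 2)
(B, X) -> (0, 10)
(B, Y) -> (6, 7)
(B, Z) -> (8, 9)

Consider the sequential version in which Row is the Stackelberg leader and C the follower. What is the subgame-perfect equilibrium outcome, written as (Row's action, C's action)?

Solve by backward induction (Row leads).
- T: BR = W, leader payoff 4.
- M: BR = X, leader payoff -3.
- B: BR = X, leader payoff 0.
Row's induced payoffs are 4, -3, 0, so Row commits to T. Subgame-perfect outcome: (T, W) with payoffs (4, 3).

(T, W)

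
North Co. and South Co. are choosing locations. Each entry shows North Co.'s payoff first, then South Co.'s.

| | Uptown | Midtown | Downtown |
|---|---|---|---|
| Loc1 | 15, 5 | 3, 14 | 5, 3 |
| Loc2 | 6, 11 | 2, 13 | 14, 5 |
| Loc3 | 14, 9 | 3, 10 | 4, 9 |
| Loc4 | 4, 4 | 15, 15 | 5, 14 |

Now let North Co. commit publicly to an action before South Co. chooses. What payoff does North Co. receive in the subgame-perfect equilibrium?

15

Backward induction with North Co. moving first.
- Loc1 → South Co. plays Midtown (best of 5, 14, 3); North Co. gets 3.
- Loc2 → South Co. plays Midtown (best of 11, 13, 5); North Co. gets 2.
- Loc3 → South Co. plays Midtown (best of 9, 10, 9); North Co. gets 3.
- Loc4 → South Co. plays Midtown (best of 4, 15, 14); North Co. gets 15.
North Co.'s induced payoffs are 3, 2, 3, 15, so North Co. commits to Loc4. Subgame-perfect outcome: (Loc4, Midtown) with payoffs (15, 15).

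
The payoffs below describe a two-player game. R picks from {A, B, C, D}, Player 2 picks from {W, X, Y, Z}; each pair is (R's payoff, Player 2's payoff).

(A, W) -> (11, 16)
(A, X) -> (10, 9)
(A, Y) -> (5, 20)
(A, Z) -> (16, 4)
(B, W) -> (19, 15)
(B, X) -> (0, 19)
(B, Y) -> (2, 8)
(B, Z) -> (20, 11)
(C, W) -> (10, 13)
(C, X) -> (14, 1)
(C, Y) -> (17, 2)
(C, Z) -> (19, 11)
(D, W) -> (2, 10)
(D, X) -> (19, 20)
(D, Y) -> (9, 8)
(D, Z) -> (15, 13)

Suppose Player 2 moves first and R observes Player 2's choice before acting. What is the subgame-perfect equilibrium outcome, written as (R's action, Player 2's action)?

(D, X)

Solve by backward induction (Player 2 leads).
- W: R compares 11, 19, 10, 2 and picks B; Player 2 would get 15.
- X: R compares 10, 0, 14, 19 and picks D; Player 2 would get 20.
- Y: R compares 5, 2, 17, 9 and picks C; Player 2 would get 2.
- Z: R compares 16, 20, 19, 15 and picks B; Player 2 would get 11.
Player 2's induced payoffs are 15, 20, 2, 11, so Player 2 commits to X. Subgame-perfect outcome: (D, X) with payoffs (19, 20).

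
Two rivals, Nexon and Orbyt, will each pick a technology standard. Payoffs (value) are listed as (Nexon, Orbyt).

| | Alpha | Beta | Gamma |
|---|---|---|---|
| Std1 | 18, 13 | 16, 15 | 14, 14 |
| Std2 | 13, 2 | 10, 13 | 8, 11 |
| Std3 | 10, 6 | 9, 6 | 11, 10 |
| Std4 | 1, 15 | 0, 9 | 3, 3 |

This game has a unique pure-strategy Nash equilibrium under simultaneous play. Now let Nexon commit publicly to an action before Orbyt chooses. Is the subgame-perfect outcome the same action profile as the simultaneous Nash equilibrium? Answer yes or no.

Backward induction with Nexon moving first.
- Std1 → Orbyt plays Beta (best of 13, 15, 14); Nexon gets 16.
- Std2 → Orbyt plays Beta (best of 2, 13, 11); Nexon gets 10.
- Std3 → Orbyt plays Gamma (best of 6, 6, 10); Nexon gets 11.
- Std4 → Orbyt plays Alpha (best of 15, 9, 3); Nexon gets 1.
Maximizing over 16, 10, 11, 1, Nexon chooses Std1. Subgame-perfect outcome: (Std1, Beta) with payoffs (16, 15).
Now find the simultaneous Nash equilibrium.
Nexon's best replies: Alpha→Std1; Beta→Std1; Gamma→Std1.
Orbyt's best replies: Std1→Beta; Std2→Beta; Std3→Gamma; Std4→Alpha.
The unique mutual best reply is (Std1, Beta), giving (16, 15).
Sequential outcome (Std1, Beta) coincides with the Nash profile (Std1, Beta).

yes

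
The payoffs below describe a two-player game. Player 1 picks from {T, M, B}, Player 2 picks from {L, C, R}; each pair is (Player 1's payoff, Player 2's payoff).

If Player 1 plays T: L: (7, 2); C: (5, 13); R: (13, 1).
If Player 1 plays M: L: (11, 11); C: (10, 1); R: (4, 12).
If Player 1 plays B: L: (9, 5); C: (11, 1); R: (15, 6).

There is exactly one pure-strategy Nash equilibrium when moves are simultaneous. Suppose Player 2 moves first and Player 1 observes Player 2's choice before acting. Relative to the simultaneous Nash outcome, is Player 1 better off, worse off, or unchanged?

worse off

Work backward from Player 1's decision.
- L: Player 1 compares 7, 11, 9 and picks M; Player 2 would get 11.
- C: Player 1 compares 5, 10, 11 and picks B; Player 2 would get 1.
- R: Player 1 compares 13, 4, 15 and picks B; Player 2 would get 6.
Maximizing over 11, 1, 6, Player 2 chooses L. Subgame-perfect outcome: (M, L) with payoffs (11, 11).
For the simultaneous game, intersect best replies.
Player 1's best replies: L→M; C→B; R→B.
Player 2's best replies: T→C; M→R; B→R.
The unique mutual best reply is (B, R), giving (15, 6).
Player 1 earns 11 sequentially versus 15 at the Nash outcome: worse off.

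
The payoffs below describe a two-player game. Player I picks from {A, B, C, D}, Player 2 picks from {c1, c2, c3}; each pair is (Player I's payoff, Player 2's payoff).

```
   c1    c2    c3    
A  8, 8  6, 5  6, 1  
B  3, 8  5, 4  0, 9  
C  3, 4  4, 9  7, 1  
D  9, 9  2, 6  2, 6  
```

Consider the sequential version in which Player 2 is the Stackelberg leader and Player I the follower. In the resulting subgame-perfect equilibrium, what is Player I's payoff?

9

Player I best-responds to each possible Player 2 move:
- c1: Player I compares 8, 3, 3, 9 and picks D; Player 2 would get 9.
- c2: Player I compares 6, 5, 4, 2 and picks A; Player 2 would get 5.
- c3: Player I compares 6, 0, 7, 2 and picks C; Player 2 would get 1.
Maximizing over 9, 5, 1, Player 2 chooses c1. Subgame-perfect outcome: (D, c1) with payoffs (9, 9).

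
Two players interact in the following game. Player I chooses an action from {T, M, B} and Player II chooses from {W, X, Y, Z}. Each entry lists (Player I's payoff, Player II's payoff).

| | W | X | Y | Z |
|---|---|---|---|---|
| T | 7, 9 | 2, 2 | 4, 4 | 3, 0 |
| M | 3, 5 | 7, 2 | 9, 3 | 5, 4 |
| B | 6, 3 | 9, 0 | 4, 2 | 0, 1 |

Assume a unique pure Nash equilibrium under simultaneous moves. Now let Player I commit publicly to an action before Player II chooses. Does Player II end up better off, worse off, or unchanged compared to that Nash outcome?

unchanged

Work backward from Player II's decision.
- T: BR = W, leader payoff 7.
- M: BR = W, leader payoff 3.
- B: BR = W, leader payoff 6.
Player I's induced payoffs are 7, 3, 6, so Player I commits to T. Subgame-perfect outcome: (T, W) with payoffs (7, 9).
Now find the simultaneous Nash equilibrium.
Player I's best replies: W→T; X→B; Y→M; Z→M.
Player II's best replies: T→W; M→W; B→W.
The unique mutual best reply is (T, W), giving (7, 9).
Player II earns 9 sequentially versus 9 at the Nash outcome: unchanged.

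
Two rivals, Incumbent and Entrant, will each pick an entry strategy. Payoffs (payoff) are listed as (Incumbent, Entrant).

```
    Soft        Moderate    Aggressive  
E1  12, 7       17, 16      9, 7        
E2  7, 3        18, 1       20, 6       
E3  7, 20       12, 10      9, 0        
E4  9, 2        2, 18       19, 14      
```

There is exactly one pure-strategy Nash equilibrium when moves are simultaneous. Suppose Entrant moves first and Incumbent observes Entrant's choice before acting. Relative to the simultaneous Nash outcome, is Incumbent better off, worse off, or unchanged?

Incumbent best-responds to each possible Entrant move:
- Soft: Incumbent compares 12, 7, 7, 9 and picks E1; Entrant would get 7.
- Moderate: Incumbent compares 17, 18, 12, 2 and picks E2; Entrant would get 1.
- Aggressive: Incumbent compares 9, 20, 9, 19 and picks E2; Entrant would get 6.
Entrant's induced payoffs are 7, 1, 6, so Entrant commits to Soft. Subgame-perfect outcome: (E1, Soft) with payoffs (12, 7).
For the simultaneous game, intersect best replies.
Incumbent's best replies: Soft→E1; Moderate→E2; Aggressive→E2.
Entrant's best replies: E1→Moderate; E2→Aggressive; E3→Soft; E4→Moderate.
The unique mutual best reply is (E2, Aggressive), giving (20, 6).
Incumbent earns 12 sequentially versus 20 at the Nash outcome: worse off.

worse off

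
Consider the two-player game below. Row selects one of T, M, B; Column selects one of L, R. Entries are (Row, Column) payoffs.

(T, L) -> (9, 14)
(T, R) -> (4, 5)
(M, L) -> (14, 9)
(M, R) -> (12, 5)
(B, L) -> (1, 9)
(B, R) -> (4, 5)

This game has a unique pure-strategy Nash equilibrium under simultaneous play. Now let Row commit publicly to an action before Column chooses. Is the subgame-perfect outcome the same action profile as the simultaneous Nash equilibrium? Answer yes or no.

yes

Solve by backward induction (Row leads).
- T: Column compares 14, 5 and picks L; Row would get 9.
- M: Column compares 9, 5 and picks L; Row would get 14.
- B: Column compares 9, 5 and picks L; Row would get 1.
Maximizing over 9, 14, 1, Row chooses M. Subgame-perfect outcome: (M, L) with payoffs (14, 9).
Now find the simultaneous Nash equilibrium.
Row's best replies: L→M; R→M.
Column's best replies: T→L; M→L; B→L.
Only (M, L) has each player best-responding; Nash payoffs (14, 9).
Sequential outcome (M, L) coincides with the Nash profile (M, L).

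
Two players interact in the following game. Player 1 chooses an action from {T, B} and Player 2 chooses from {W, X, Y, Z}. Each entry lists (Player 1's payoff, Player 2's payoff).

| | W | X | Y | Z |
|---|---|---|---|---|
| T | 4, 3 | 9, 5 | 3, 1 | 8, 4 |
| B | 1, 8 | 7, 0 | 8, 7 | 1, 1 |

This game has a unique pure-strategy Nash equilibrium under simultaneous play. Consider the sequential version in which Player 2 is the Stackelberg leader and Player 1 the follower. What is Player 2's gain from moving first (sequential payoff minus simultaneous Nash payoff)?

Player 1 best-responds to each possible Player 2 move:
- W: Player 1 compares 4, 1 and picks T; Player 2 would get 3.
- X: Player 1 compares 9, 7 and picks T; Player 2 would get 5.
- Y: Player 1 compares 3, 8 and picks B; Player 2 would get 7.
- Z: Player 1 compares 8, 1 and picks T; Player 2 would get 4.
Maximizing over 3, 5, 7, 4, Player 2 chooses Y. Subgame-perfect outcome: (B, Y) with payoffs (8, 7).
Now find the simultaneous Nash equilibrium.
Player 1's best replies: W→T; X→T; Y→B; Z→T.
Player 2's best replies: T→X; B→W.
Only (T, X) has each player best-responding; Nash payoffs (9, 5).
Player 2's commitment gain: 7 − 5 = 2.

2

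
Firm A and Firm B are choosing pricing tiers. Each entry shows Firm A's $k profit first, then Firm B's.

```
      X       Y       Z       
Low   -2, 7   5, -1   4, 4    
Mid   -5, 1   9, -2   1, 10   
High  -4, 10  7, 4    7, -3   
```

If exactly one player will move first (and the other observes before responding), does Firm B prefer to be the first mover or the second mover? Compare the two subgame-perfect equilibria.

If Firm A leads: Firm B's best replies are Low→X, Mid→Z, High→X; Firm A's induced payoffs -2, 1, -4; outcome (Mid, Z), payoffs (1, 10).
If Firm B leads: Firm A's best replies are X→Low, Y→Mid, Z→High; Firm B's induced payoffs 7, -2, -3; outcome (Low, X), payoffs (-2, 7).
Firm B gets 7 moving first and 10 moving second, so Firm B prefers to move second.

second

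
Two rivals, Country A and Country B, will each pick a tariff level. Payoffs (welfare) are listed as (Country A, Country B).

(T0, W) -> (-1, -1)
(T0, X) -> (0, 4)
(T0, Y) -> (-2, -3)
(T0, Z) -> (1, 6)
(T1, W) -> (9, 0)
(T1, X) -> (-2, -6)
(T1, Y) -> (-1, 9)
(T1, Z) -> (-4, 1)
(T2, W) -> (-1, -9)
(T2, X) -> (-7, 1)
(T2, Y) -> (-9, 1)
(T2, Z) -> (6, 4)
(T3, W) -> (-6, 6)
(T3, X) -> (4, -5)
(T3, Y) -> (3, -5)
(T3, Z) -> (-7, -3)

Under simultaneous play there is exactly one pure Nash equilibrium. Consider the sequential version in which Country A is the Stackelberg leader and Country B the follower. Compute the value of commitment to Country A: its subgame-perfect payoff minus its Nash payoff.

Backward induction with Country A moving first.
- T0: Country B compares -1, 4, -3, 6 and picks Z; Country A would get 1.
- T1: Country B compares 0, -6, 9, 1 and picks Y; Country A would get -1.
- T2: Country B compares -9, 1, 1, 4 and picks Z; Country A would get 6.
- T3: Country B compares 6, -5, -5, -3 and picks W; Country A would get -6.
Maximizing over 1, -1, 6, -6, Country A chooses T2. Subgame-perfect outcome: (T2, Z) with payoffs (6, 4).
For the simultaneous game, intersect best replies.
Country A's best replies: W→T1; X→T3; Y→T3; Z→T2.
Country B's best replies: T0→Z; T1→Y; T2→Z; T3→W.
Only (T2, Z) has each player best-responding; Nash payoffs (6, 4).
Country A's commitment gain: 6 − 6 = 0.

0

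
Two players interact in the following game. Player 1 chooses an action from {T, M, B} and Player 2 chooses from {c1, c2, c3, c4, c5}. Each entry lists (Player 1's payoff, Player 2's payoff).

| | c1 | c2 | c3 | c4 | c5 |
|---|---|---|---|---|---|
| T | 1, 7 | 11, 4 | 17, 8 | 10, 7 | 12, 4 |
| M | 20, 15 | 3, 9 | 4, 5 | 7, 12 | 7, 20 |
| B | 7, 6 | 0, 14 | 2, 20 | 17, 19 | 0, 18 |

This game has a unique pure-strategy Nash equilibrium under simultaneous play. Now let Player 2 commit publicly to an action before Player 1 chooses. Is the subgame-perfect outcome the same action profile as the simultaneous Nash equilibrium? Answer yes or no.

Backward induction with Player 2 moving first.
- c1: Player 1 compares 1, 20, 7 and picks M; Player 2 would get 15.
- c2: Player 1 compares 11, 3, 0 and picks T; Player 2 would get 4.
- c3: Player 1 compares 17, 4, 2 and picks T; Player 2 would get 8.
- c4: Player 1 compares 10, 7, 17 and picks B; Player 2 would get 19.
- c5: Player 1 compares 12, 7, 0 and picks T; Player 2 would get 4.
Maximizing over 15, 4, 8, 19, 4, Player 2 chooses c4. Subgame-perfect outcome: (B, c4) with payoffs (17, 19).
Under simultaneous play:
Player 1's best replies: c1→M; c2→T; c3→T; c4→B; c5→T.
Player 2's best replies: T→c3; M→c5; B→c3.
Only (T, c3) has each player best-responding; Nash payoffs (17, 8).
Sequential outcome (B, c4) differs from the Nash profile (T, c3).

no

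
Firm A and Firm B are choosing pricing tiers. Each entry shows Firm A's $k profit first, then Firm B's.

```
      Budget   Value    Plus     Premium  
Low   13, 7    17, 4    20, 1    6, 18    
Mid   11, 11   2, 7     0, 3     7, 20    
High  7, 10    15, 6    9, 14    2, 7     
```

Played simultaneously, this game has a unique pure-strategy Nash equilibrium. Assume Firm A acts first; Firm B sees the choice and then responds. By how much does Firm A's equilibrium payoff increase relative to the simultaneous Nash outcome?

2

Firm B best-responds to each possible Firm A move:
- Low: Firm B compares 7, 4, 1, 18 and picks Premium; Firm A would get 6.
- Mid: Firm B compares 11, 7, 3, 20 and picks Premium; Firm A would get 7.
- High: Firm B compares 10, 6, 14, 7 and picks Plus; Firm A would get 9.
Firm A's induced payoffs are 6, 7, 9, so Firm A commits to High. Subgame-perfect outcome: (High, Plus) with payoffs (9, 14).
Under simultaneous play:
Firm A's best replies: Budget→Low; Value→Low; Plus→Low; Premium→Mid.
Firm B's best replies: Low→Premium; Mid→Premium; High→Plus.
The unique mutual best reply is (Mid, Premium), giving (7, 20).
Firm A's commitment gain: 9 − 7 = 2.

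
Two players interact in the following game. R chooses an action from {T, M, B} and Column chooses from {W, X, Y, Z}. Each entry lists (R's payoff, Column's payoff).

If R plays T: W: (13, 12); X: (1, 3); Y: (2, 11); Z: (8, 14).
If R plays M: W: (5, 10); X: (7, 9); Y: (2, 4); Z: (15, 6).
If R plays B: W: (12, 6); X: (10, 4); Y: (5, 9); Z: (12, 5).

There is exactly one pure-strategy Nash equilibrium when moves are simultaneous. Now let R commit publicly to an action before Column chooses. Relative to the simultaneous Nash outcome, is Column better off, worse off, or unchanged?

Column best-responds to each possible R move:
- T: Column compares 12, 3, 11, 14 and picks Z; R would get 8.
- M: Column compares 10, 9, 4, 6 and picks W; R would get 5.
- B: Column compares 6, 4, 9, 5 and picks Y; R would get 5.
Maximizing over 8, 5, 5, R chooses T. Subgame-perfect outcome: (T, Z) with payoffs (8, 14).
For the simultaneous game, intersect best replies.
R's best replies: W→T; X→B; Y→B; Z→M.
Column's best replies: T→Z; M→W; B→Y.
The unique mutual best reply is (B, Y), giving (5, 9).
Column earns 14 sequentially versus 9 at the Nash outcome: better off.

better off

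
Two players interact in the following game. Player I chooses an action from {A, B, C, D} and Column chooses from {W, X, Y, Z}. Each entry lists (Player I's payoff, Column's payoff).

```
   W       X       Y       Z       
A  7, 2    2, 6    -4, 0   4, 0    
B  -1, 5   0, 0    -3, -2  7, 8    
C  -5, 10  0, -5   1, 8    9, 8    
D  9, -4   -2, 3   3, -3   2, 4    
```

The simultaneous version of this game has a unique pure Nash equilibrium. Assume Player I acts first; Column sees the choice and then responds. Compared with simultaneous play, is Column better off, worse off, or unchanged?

better off

Solve by backward induction (Player I leads).
- A: BR = X, leader payoff 2.
- B: BR = Z, leader payoff 7.
- C: BR = W, leader payoff -5.
- D: BR = Z, leader payoff 2.
Player I's induced payoffs are 2, 7, -5, 2, so Player I commits to B. Subgame-perfect outcome: (B, Z) with payoffs (7, 8).
Under simultaneous play:
Player I's best replies: W→D; X→A; Y→D; Z→C.
Column's best replies: A→X; B→Z; C→W; D→Z.
Only (A, X) has each player best-responding; Nash payoffs (2, 6).
Column earns 8 sequentially versus 6 at the Nash outcome: better off.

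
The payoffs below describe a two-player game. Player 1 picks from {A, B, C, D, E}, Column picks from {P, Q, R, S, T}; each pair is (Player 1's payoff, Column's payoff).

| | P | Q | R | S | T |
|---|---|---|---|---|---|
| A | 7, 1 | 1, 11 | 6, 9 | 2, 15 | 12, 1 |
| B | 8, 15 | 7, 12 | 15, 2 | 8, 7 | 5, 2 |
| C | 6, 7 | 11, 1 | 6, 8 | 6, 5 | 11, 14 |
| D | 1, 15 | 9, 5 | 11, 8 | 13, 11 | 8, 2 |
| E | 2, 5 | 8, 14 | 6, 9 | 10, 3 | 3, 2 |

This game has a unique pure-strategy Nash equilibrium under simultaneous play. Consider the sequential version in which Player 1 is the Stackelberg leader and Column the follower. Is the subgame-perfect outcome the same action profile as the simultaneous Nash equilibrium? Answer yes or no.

Column best-responds to each possible Player 1 move:
- A: Column compares 1, 11, 9, 15, 1 and picks S; Player 1 would get 2.
- B: Column compares 15, 12, 2, 7, 2 and picks P; Player 1 would get 8.
- C: Column compares 7, 1, 8, 5, 14 and picks T; Player 1 would get 11.
- D: Column compares 15, 5, 8, 11, 2 and picks P; Player 1 would get 1.
- E: Column compares 5, 14, 9, 3, 2 and picks Q; Player 1 would get 8.
Player 1's induced payoffs are 2, 8, 11, 1, 8, so Player 1 commits to C. Subgame-perfect outcome: (C, T) with payoffs (11, 14).
Now find the simultaneous Nash equilibrium.
Player 1's best replies: P→B; Q→C; R→B; S→D; T→A.
Column's best replies: A→S; B→P; C→T; D→P; E→Q.
Only (B, P) has each player best-responding; Nash payoffs (8, 15).
Sequential outcome (C, T) differs from the Nash profile (B, P).

no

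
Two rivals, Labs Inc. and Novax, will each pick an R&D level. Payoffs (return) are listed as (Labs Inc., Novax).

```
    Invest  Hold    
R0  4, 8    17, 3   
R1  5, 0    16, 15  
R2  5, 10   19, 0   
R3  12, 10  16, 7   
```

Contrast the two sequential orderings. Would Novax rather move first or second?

If Labs Inc. leads: Novax's best replies are R0→Invest, R1→Hold, R2→Invest, R3→Invest; Labs Inc.'s induced payoffs 4, 16, 5, 12; outcome (R1, Hold), payoffs (16, 15).
If Novax leads: Labs Inc.'s best replies are Invest→R3, Hold→R2; Novax's induced payoffs 10, 0; outcome (R3, Invest), payoffs (12, 10).
Novax gets 10 moving first and 15 moving second, so Novax prefers to move second.

second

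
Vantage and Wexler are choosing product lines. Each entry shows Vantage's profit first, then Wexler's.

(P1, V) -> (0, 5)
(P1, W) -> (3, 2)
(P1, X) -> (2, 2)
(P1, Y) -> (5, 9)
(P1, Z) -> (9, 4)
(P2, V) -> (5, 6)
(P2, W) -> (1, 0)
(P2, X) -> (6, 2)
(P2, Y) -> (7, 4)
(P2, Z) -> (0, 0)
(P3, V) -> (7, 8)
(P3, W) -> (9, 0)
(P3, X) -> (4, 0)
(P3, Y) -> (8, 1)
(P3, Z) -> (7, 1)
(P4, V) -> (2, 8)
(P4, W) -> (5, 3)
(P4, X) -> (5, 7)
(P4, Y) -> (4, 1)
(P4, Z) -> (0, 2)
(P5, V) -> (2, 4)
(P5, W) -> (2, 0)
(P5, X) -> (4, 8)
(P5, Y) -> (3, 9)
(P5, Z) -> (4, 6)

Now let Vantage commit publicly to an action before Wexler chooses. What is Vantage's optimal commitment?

Backward induction with Vantage moving first.
- P1: BR = Y, leader payoff 5.
- P2: BR = V, leader payoff 5.
- P3: BR = V, leader payoff 7.
- P4: BR = V, leader payoff 2.
- P5: BR = Y, leader payoff 3.
Maximizing over 5, 5, 7, 2, 3, Vantage chooses P3. Subgame-perfect outcome: (P3, V) with payoffs (7, 8).

P3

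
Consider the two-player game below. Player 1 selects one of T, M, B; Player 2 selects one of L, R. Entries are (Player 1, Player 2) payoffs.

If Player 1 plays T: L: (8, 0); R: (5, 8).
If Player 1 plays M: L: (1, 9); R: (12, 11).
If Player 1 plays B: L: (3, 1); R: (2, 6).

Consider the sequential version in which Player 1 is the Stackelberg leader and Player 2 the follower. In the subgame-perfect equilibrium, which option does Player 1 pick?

Solve by backward induction (Player 1 leads).
- T: BR = R, leader payoff 5.
- M: BR = R, leader payoff 12.
- B: BR = R, leader payoff 2.
Player 1's induced payoffs are 5, 12, 2, so Player 1 commits to M. Subgame-perfect outcome: (M, R) with payoffs (12, 11).

M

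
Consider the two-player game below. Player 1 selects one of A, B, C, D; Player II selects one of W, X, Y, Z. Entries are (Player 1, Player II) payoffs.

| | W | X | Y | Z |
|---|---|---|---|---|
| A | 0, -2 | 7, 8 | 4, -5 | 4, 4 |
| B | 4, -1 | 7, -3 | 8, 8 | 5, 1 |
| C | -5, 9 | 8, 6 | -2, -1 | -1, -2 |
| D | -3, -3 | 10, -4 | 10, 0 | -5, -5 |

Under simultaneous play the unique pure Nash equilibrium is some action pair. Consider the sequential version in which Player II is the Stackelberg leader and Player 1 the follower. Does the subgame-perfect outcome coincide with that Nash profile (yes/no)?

Work backward from Player 1's decision.
- W: Player 1 compares 0, 4, -5, -3 and picks B; Player II would get -1.
- X: Player 1 compares 7, 7, 8, 10 and picks D; Player II would get -4.
- Y: Player 1 compares 4, 8, -2, 10 and picks D; Player II would get 0.
- Z: Player 1 compares 4, 5, -1, -5 and picks B; Player II would get 1.
Maximizing over -1, -4, 0, 1, Player II chooses Z. Subgame-perfect outcome: (B, Z) with payoffs (5, 1).
Now find the simultaneous Nash equilibrium.
Player 1's best replies: W→B; X→D; Y→D; Z→B.
Player II's best replies: A→X; B→Y; C→W; D→Y.
Only (D, Y) has each player best-responding; Nash payoffs (10, 0).
Sequential outcome (B, Z) differs from the Nash profile (D, Y).

no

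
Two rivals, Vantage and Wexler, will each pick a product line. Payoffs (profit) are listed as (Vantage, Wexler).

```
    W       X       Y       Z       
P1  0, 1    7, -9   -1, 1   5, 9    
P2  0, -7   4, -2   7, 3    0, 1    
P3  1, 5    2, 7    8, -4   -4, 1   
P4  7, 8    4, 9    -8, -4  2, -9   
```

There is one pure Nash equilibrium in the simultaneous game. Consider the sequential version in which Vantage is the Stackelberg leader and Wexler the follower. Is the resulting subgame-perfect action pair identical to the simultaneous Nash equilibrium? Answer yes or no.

Backward induction with Vantage moving first.
- P1: BR = Z, leader payoff 5.
- P2: BR = Y, leader payoff 7.
- P3: BR = X, leader payoff 2.
- P4: BR = X, leader payoff 4.
Among 5, 7, 2, 4, the best is 7 at P2. Subgame-perfect outcome: (P2, Y) with payoffs (7, 3).
For the simultaneous game, intersect best replies.
Vantage's best replies: W→P4; X→P1; Y→P3; Z→P1.
Wexler's best replies: P1→Z; P2→Y; P3→X; P4→X.
Only (P1, Z) has each player best-responding; Nash payoffs (5, 9).
Sequential outcome (P2, Y) differs from the Nash profile (P1, Z).

no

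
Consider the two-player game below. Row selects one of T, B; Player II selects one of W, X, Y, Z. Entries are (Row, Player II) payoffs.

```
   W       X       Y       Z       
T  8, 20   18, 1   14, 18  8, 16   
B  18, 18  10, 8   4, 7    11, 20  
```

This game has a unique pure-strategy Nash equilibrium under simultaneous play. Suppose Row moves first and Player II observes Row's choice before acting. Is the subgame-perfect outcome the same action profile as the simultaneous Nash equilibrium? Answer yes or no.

yes

Backward induction with Row moving first.
- T → Player II plays W (best of 20, 1, 18, 16); Row gets 8.
- B → Player II plays Z (best of 18, 8, 7, 20); Row gets 11.
Maximizing over 8, 11, Row chooses B. Subgame-perfect outcome: (B, Z) with payoffs (11, 20).
Under simultaneous play:
Row's best replies: W→B; X→T; Y→T; Z→B.
Player II's best replies: T→W; B→Z.
The unique mutual best reply is (B, Z), giving (11, 20).
Sequential outcome (B, Z) coincides with the Nash profile (B, Z).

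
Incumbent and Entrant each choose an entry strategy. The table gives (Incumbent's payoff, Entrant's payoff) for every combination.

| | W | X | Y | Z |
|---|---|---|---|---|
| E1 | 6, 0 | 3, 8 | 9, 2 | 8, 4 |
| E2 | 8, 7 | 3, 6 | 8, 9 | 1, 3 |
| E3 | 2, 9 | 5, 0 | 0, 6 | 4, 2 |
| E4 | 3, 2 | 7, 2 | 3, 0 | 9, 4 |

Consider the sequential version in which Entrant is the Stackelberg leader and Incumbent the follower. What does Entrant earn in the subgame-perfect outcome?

Solve by backward induction (Entrant leads).
- W → Incumbent plays E2 (best of 6, 8, 2, 3); Entrant gets 7.
- X → Incumbent plays E4 (best of 3, 3, 5, 7); Entrant gets 2.
- Y → Incumbent plays E1 (best of 9, 8, 0, 3); Entrant gets 2.
- Z → Incumbent plays E4 (best of 8, 1, 4, 9); Entrant gets 4.
Among 7, 2, 2, 4, the best is 7 at W. Subgame-perfect outcome: (E2, W) with payoffs (8, 7).

7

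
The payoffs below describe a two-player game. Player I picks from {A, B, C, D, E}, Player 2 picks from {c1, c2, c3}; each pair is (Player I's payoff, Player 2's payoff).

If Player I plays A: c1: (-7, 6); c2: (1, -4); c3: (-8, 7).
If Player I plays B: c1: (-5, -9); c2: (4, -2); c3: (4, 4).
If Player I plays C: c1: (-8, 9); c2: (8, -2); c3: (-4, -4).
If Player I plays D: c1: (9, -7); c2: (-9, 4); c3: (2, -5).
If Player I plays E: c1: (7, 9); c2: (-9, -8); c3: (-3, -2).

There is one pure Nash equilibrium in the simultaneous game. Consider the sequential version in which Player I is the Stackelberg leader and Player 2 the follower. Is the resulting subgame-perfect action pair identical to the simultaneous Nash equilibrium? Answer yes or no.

Solve by backward induction (Player I leads).
- A: BR = c3, leader payoff -8.
- B: BR = c3, leader payoff 4.
- C: BR = c1, leader payoff -8.
- D: BR = c2, leader payoff -9.
- E: BR = c1, leader payoff 7.
Maximizing over -8, 4, -8, -9, 7, Player I chooses E. Subgame-perfect outcome: (E, c1) with payoffs (7, 9).
For the simultaneous game, intersect best replies.
Player I's best replies: c1→D; c2→C; c3→B.
Player 2's best replies: A→c3; B→c3; C→c1; D→c2; E→c1.
The unique mutual best reply is (B, c3), giving (4, 4).
Sequential outcome (E, c1) differs from the Nash profile (B, c3).

no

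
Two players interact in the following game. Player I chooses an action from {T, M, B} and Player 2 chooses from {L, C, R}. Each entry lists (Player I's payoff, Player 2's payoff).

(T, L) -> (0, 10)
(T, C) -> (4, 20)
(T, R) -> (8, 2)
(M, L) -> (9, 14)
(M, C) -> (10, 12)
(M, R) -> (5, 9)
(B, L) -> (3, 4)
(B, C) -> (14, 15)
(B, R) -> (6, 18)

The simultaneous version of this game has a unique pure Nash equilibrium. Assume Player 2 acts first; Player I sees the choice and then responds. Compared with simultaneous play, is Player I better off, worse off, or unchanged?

Backward induction with Player 2 moving first.
- L → Player I plays M (best of 0, 9, 3); Player 2 gets 14.
- C → Player I plays B (best of 4, 10, 14); Player 2 gets 15.
- R → Player I plays T (best of 8, 5, 6); Player 2 gets 2.
Among 14, 15, 2, the best is 15 at C. Subgame-perfect outcome: (B, C) with payoffs (14, 15).
For the simultaneous game, intersect best replies.
Player I's best replies: L→M; C→B; R→T.
Player 2's best replies: T→C; M→L; B→R.
The unique mutual best reply is (M, L), giving (9, 14).
Player I earns 14 sequentially versus 9 at the Nash outcome: better off.

better off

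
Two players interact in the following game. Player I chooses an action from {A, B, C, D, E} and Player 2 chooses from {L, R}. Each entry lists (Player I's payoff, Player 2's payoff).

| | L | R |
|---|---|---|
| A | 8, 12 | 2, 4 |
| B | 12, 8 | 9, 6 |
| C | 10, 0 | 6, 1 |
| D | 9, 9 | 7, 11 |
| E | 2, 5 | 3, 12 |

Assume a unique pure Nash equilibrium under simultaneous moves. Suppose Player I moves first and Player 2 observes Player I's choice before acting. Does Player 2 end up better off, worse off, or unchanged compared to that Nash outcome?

unchanged

Solve by backward induction (Player I leads).
- A: BR = L, leader payoff 8.
- B: BR = L, leader payoff 12.
- C: BR = R, leader payoff 6.
- D: BR = R, leader payoff 7.
- E: BR = R, leader payoff 3.
Among 8, 12, 6, 7, 3, the best is 12 at B. Subgame-perfect outcome: (B, L) with payoffs (12, 8).
For the simultaneous game, intersect best replies.
Player I's best replies: L→B; R→B.
Player 2's best replies: A→L; B→L; C→R; D→R; E→R.
Only (B, L) has each player best-responding; Nash payoffs (12, 8).
Player 2 earns 8 sequentially versus 8 at the Nash outcome: unchanged.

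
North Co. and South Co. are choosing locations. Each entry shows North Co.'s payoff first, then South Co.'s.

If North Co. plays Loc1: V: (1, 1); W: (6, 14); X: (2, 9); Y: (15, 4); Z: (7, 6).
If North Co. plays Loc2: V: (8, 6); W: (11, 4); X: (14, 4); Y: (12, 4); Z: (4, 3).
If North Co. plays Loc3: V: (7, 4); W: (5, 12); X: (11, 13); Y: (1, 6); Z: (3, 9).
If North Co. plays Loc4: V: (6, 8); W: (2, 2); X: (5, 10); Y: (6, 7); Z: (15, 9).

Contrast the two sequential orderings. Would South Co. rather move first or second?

second

If North Co. leads: South Co.'s best replies are Loc1→W, Loc2→V, Loc3→X, Loc4→X; North Co.'s induced payoffs 6, 8, 11, 5; outcome (Loc3, X), payoffs (11, 13).
If South Co. leads: North Co.'s best replies are V→Loc2, W→Loc2, X→Loc2, Y→Loc1, Z→Loc4; South Co.'s induced payoffs 6, 4, 4, 4, 9; outcome (Loc4, Z), payoffs (15, 9).
South Co. gets 9 moving first and 13 moving second, so South Co. prefers to move second.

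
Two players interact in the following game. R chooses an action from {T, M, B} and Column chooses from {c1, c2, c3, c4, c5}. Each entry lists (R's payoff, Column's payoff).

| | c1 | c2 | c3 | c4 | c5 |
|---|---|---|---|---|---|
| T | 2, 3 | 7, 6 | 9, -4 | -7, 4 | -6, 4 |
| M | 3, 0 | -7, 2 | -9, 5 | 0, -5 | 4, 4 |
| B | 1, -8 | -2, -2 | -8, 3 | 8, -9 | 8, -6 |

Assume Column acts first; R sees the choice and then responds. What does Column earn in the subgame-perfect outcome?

R best-responds to each possible Column move:
- c1 → R plays M (best of 2, 3, 1); Column gets 0.
- c2 → R plays T (best of 7, -7, -2); Column gets 6.
- c3 → R plays T (best of 9, -9, -8); Column gets -4.
- c4 → R plays B (best of -7, 0, 8); Column gets -9.
- c5 → R plays B (best of -6, 4, 8); Column gets -6.
Maximizing over 0, 6, -4, -9, -6, Column chooses c2. Subgame-perfect outcome: (T, c2) with payoffs (7, 6).

6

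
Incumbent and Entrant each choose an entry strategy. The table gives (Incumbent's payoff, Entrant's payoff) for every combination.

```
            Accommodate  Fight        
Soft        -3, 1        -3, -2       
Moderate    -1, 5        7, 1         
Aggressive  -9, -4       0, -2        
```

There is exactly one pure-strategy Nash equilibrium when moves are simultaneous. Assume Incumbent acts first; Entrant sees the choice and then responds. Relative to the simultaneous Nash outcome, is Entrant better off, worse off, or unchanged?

Entrant best-responds to each possible Incumbent move:
- Soft → Entrant plays Accommodate (best of 1, -2); Incumbent gets -3.
- Moderate → Entrant plays Accommodate (best of 5, 1); Incumbent gets -1.
- Aggressive → Entrant plays Fight (best of -4, -2); Incumbent gets 0.
Maximizing over -3, -1, 0, Incumbent chooses Aggressive. Subgame-perfect outcome: (Aggressive, Fight) with payoffs (0, -2).
For the simultaneous game, intersect best replies.
Incumbent's best replies: Accommodate→Moderate; Fight→Moderate.
Entrant's best replies: Soft→Accommodate; Moderate→Accommodate; Aggressive→Fight.
The unique mutual best reply is (Moderate, Accommodate), giving (-1, 5).
Entrant earns -2 sequentially versus 5 at the Nash outcome: worse off.

worse off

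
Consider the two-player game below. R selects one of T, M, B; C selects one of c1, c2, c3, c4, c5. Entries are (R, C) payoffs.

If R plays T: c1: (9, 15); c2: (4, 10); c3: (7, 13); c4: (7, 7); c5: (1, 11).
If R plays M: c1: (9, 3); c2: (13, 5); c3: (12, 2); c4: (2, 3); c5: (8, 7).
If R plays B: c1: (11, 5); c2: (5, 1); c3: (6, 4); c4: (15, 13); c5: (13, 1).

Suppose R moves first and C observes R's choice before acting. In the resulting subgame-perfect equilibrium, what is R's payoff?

Work backward from C's decision.
- T: C compares 15, 10, 13, 7, 11 and picks c1; R would get 9.
- M: C compares 3, 5, 2, 3, 7 and picks c5; R would get 8.
- B: C compares 5, 1, 4, 13, 1 and picks c4; R would get 15.
R's induced payoffs are 9, 8, 15, so R commits to B. Subgame-perfect outcome: (B, c4) with payoffs (15, 13).

15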